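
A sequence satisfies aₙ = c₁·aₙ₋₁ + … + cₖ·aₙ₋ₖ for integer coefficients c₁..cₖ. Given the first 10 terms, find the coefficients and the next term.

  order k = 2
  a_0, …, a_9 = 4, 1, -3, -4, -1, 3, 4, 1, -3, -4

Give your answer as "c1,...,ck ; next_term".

1,-1 ; -1

  a_2 = 1·1 + -1·4 = -3
  a_3 = 1·-3 + -1·1 = -4
  a_4 = 1·-4 + -1·-3 = -1
  a_5 = 1·-1 + -1·-4 = 3
  a_6 = 1·3 + -1·-1 = 4
  a_7 = 1·4 + -1·3 = 1
  a_8 = 1·1 + -1·4 = -3
  a_9 = 1·-3 + -1·1 = -4
  a_10 = 1·-4 + -1·-3 = -1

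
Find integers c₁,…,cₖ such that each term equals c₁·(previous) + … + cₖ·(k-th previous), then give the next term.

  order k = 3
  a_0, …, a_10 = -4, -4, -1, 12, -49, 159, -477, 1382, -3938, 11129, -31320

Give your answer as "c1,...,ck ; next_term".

-4,-3,1 ; 87955

  a_3 = -4·-1 + -3·-4 + 1·-4 = 12
  a_4 = -4·12 + -3·-1 + 1·-4 = -49
  a_5 = -4·-49 + -3·12 + 1·-1 = 159
  a_6 = -4·159 + -3·-49 + 1·12 = -477
  a_7 = -4·-477 + -3·159 + 1·-49 = 1382
  a_8 = -4·1382 + -3·-477 + 1·159 = -3938
  a_9 = -4·-3938 + -3·1382 + 1·-477 = 11129
  a_10 = -4·11129 + -3·-3938 + 1·1382 = -31320
  a_11 = -4·-31320 + -3·11129 + 1·-3938 = 87955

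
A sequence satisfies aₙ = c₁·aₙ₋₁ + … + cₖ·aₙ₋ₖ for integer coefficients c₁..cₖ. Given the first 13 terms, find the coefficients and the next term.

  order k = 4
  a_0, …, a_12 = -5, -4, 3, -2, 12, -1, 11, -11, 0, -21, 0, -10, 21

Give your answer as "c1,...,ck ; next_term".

  a_4 = 0·-2 + 1·3 + -1·-4 + -1·-5 = 12
  a_5 = 0·12 + 1·-2 + -1·3 + -1·-4 = -1
  a_6 = 0·-1 + 1·12 + -1·-2 + -1·3 = 11
  a_7 = 0·11 + 1·-1 + -1·12 + -1·-2 = -11
  a_8 = 0·-11 + 1·11 + -1·-1 + -1·12 = 0
  a_9 = 0·0 + 1·-11 + -1·11 + -1·-1 = -21
  a_10 = 0·-21 + 1·0 + -1·-11 + -1·11 = 0
  a_11 = 0·0 + 1·-21 + -1·0 + -1·-11 = -10
  a_12 = 0·-10 + 1·0 + -1·-21 + -1·0 = 21
  a_13 = 0·21 + 1·-10 + -1·0 + -1·-21 = 11

0,1,-1,-1 ; 11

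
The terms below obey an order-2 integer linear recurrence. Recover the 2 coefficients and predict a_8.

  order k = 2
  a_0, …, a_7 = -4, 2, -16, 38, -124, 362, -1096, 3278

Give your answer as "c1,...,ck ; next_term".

-2,3 ; -9844

  a_2 = -2·2 + 3·-4 = -16
  a_3 = -2·-16 + 3·2 = 38
  a_4 = -2·38 + 3·-16 = -124
  a_5 = -2·-124 + 3·38 = 362
  a_6 = -2·362 + 3·-124 = -1096
  a_7 = -2·-1096 + 3·362 = 3278
  a_8 = -2·3278 + 3·-1096 = -9844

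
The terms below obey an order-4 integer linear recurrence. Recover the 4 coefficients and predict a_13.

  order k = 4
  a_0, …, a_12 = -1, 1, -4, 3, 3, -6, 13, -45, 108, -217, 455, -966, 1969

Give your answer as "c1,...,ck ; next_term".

  a_4 = -3·3 + -3·-4 + -4·1 + -4·-1 = 3
  a_5 = -3·3 + -3·3 + -4·-4 + -4·1 = -6
  a_6 = -3·-6 + -3·3 + -4·3 + -4·-4 = 13
  a_7 = -3·13 + -3·-6 + -4·3 + -4·3 = -45
  a_8 = -3·-45 + -3·13 + -4·-6 + -4·3 = 108
  a_9 = -3·108 + -3·-45 + -4·13 + -4·-6 = -217
  a_10 = -3·-217 + -3·108 + -4·-45 + -4·13 = 455
  a_11 = -3·455 + -3·-217 + -4·108 + -4·-45 = -966
  a_12 = -3·-966 + -3·455 + -4·-217 + -4·108 = 1969
  a_13 = -3·1969 + -3·-966 + -4·455 + -4·-217 = -3961

-3,-3,-4,-4 ; -3961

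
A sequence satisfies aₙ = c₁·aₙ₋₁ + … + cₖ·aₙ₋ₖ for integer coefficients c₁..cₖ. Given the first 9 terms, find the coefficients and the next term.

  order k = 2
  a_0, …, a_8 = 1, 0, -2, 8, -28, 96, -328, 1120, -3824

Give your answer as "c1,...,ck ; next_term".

  a_2 = -4·0 + -2·1 = -2
  a_3 = -4·-2 + -2·0 = 8
  a_4 = -4·8 + -2·-2 = -28
  a_5 = -4·-28 + -2·8 = 96
  a_6 = -4·96 + -2·-28 = -328
  a_7 = -4·-328 + -2·96 = 1120
  a_8 = -4·1120 + -2·-328 = -3824
  a_9 = -4·-3824 + -2·1120 = 13056

-4,-2 ; 13056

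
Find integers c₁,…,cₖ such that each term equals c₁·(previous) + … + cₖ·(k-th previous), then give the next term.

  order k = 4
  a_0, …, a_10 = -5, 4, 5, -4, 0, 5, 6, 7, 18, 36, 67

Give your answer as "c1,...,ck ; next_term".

1,1,1,1 ; 128

  a_4 = 1·-4 + 1·5 + 1·4 + 1·-5 = 0
  a_5 = 1·0 + 1·-4 + 1·5 + 1·4 = 5
  a_6 = 1·5 + 1·0 + 1·-4 + 1·5 = 6
  a_7 = 1·6 + 1·5 + 1·0 + 1·-4 = 7
  a_8 = 1·7 + 1·6 + 1·5 + 1·0 = 18
  a_9 = 1·18 + 1·7 + 1·6 + 1·5 = 36
  a_10 = 1·36 + 1·18 + 1·7 + 1·6 = 67
  a_11 = 1·67 + 1·36 + 1·18 + 1·7 = 128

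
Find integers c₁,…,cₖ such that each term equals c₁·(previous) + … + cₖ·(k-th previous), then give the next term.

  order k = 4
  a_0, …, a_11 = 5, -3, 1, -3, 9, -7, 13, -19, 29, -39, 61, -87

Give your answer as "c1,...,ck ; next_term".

  a_4 = 0·-3 + 1·1 + -1·-3 + 1·5 = 9
  a_5 = 0·9 + 1·-3 + -1·1 + 1·-3 = -7
  a_6 = 0·-7 + 1·9 + -1·-3 + 1·1 = 13
  a_7 = 0·13 + 1·-7 + -1·9 + 1·-3 = -19
  a_8 = 0·-19 + 1·13 + -1·-7 + 1·9 = 29
  a_9 = 0·29 + 1·-19 + -1·13 + 1·-7 = -39
  a_10 = 0·-39 + 1·29 + -1·-19 + 1·13 = 61
  a_11 = 0·61 + 1·-39 + -1·29 + 1·-19 = -87
  a_12 = 0·-87 + 1·61 + -1·-39 + 1·29 = 129

0,1,-1,1 ; 129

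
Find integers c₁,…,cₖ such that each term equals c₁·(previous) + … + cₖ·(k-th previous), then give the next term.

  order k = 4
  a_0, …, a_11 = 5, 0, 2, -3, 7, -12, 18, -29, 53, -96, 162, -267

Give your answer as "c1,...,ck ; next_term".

-2,-2,-2,1 ; 455

  a_4 = -2·-3 + -2·2 + -2·0 + 1·5 = 7
  a_5 = -2·7 + -2·-3 + -2·2 + 1·0 = -12
  a_6 = -2·-12 + -2·7 + -2·-3 + 1·2 = 18
  a_7 = -2·18 + -2·-12 + -2·7 + 1·-3 = -29
  a_8 = -2·-29 + -2·18 + -2·-12 + 1·7 = 53
  a_9 = -2·53 + -2·-29 + -2·18 + 1·-12 = -96
  a_10 = -2·-96 + -2·53 + -2·-29 + 1·18 = 162
  a_11 = -2·162 + -2·-96 + -2·53 + 1·-29 = -267
  a_12 = -2·-267 + -2·162 + -2·-96 + 1·53 = 455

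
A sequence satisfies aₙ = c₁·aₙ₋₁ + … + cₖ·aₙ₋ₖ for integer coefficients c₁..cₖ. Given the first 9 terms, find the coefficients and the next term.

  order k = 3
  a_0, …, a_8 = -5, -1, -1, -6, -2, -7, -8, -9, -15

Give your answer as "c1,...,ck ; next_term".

  a_3 = 0·-1 + 1·-1 + 1·-5 = -6
  a_4 = 0·-6 + 1·-1 + 1·-1 = -2
  a_5 = 0·-2 + 1·-6 + 1·-1 = -7
  a_6 = 0·-7 + 1·-2 + 1·-6 = -8
  a_7 = 0·-8 + 1·-7 + 1·-2 = -9
  a_8 = 0·-9 + 1·-8 + 1·-7 = -15
  a_9 = 0·-15 + 1·-9 + 1·-8 = -17

0,1,1 ; -17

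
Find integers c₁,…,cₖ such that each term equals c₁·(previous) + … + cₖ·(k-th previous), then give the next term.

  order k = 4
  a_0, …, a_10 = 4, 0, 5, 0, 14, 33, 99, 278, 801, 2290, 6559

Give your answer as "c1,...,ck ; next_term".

  a_4 = 2·0 + 2·5 + 1·0 + 1·4 = 14
  a_5 = 2·14 + 2·0 + 1·5 + 1·0 = 33
  a_6 = 2·33 + 2·14 + 1·0 + 1·5 = 99
  a_7 = 2·99 + 2·33 + 1·14 + 1·0 = 278
  a_8 = 2·278 + 2·99 + 1·33 + 1·14 = 801
  a_9 = 2·801 + 2·278 + 1·99 + 1·33 = 2290
  a_10 = 2·2290 + 2·801 + 1·278 + 1·99 = 6559
  a_11 = 2·6559 + 2·2290 + 1·801 + 1·278 = 18777

2,2,1,1 ; 18777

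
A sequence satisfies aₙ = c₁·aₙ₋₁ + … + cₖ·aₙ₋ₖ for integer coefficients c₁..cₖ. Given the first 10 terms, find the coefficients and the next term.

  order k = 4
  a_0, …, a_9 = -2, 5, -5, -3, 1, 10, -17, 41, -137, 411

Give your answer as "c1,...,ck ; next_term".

-3,-1,-3,-1 ; -1202

  a_4 = -3·-3 + -1·-5 + -3·5 + -1·-2 = 1
  a_5 = -3·1 + -1·-3 + -3·-5 + -1·5 = 10
  a_6 = -3·10 + -1·1 + -3·-3 + -1·-5 = -17
  a_7 = -3·-17 + -1·10 + -3·1 + -1·-3 = 41
  a_8 = -3·41 + -1·-17 + -3·10 + -1·1 = -137
  a_9 = -3·-137 + -1·41 + -3·-17 + -1·10 = 411
  a_10 = -3·411 + -1·-137 + -3·41 + -1·-17 = -1202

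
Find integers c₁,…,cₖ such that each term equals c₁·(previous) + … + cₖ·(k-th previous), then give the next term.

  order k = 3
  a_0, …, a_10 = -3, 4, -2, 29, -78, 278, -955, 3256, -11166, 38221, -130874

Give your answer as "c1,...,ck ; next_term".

  a_3 = -2·-2 + 4·4 + -3·-3 = 29
  a_4 = -2·29 + 4·-2 + -3·4 = -78
  a_5 = -2·-78 + 4·29 + -3·-2 = 278
  a_6 = -2·278 + 4·-78 + -3·29 = -955
  a_7 = -2·-955 + 4·278 + -3·-78 = 3256
  a_8 = -2·3256 + 4·-955 + -3·278 = -11166
  a_9 = -2·-11166 + 4·3256 + -3·-955 = 38221
  a_10 = -2·38221 + 4·-11166 + -3·3256 = -130874
  a_11 = -2·-130874 + 4·38221 + -3·-11166 = 448130

-2,4,-3 ; 448130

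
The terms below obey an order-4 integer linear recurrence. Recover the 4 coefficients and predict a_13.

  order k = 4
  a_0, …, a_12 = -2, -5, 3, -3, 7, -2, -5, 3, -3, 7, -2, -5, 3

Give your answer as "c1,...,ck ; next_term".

-1,-1,-1,-1 ; -3

  a_4 = -1·-3 + -1·3 + -1·-5 + -1·-2 = 7
  a_5 = -1·7 + -1·-3 + -1·3 + -1·-5 = -2
  a_6 = -1·-2 + -1·7 + -1·-3 + -1·3 = -5
  a_7 = -1·-5 + -1·-2 + -1·7 + -1·-3 = 3
  a_8 = -1·3 + -1·-5 + -1·-2 + -1·7 = -3
  a_9 = -1·-3 + -1·3 + -1·-5 + -1·-2 = 7
  a_10 = -1·7 + -1·-3 + -1·3 + -1·-5 = -2
  a_11 = -1·-2 + -1·7 + -1·-3 + -1·3 = -5
  a_12 = -1·-5 + -1·-2 + -1·7 + -1·-3 = 3
  a_13 = -1·3 + -1·-5 + -1·-2 + -1·7 = -3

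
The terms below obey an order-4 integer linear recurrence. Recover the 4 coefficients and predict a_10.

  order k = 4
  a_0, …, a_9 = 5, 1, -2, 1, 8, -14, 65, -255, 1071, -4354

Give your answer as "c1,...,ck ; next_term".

-3,4,-1,4 ; 17861

  a_4 = -3·1 + 4·-2 + -1·1 + 4·5 = 8
  a_5 = -3·8 + 4·1 + -1·-2 + 4·1 = -14
  a_6 = -3·-14 + 4·8 + -1·1 + 4·-2 = 65
  a_7 = -3·65 + 4·-14 + -1·8 + 4·1 = -255
  a_8 = -3·-255 + 4·65 + -1·-14 + 4·8 = 1071
  a_9 = -3·1071 + 4·-255 + -1·65 + 4·-14 = -4354
  a_10 = -3·-4354 + 4·1071 + -1·-255 + 4·65 = 17861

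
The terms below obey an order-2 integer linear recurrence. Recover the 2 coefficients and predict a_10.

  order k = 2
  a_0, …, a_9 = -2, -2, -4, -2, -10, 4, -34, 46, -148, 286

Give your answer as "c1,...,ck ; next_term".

  a_2 = -1·-2 + 3·-2 = -4
  a_3 = -1·-4 + 3·-2 = -2
  a_4 = -1·-2 + 3·-4 = -10
  a_5 = -1·-10 + 3·-2 = 4
  a_6 = -1·4 + 3·-10 = -34
  a_7 = -1·-34 + 3·4 = 46
  a_8 = -1·46 + 3·-34 = -148
  a_9 = -1·-148 + 3·46 = 286
  a_10 = -1·286 + 3·-148 = -730

-1,3 ; -730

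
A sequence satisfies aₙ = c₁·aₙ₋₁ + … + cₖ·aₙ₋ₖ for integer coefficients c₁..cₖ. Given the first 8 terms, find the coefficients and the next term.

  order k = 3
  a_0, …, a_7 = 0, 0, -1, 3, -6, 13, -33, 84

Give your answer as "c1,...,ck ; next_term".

-3,-3,-4 ; -205

  a_3 = -3·-1 + -3·0 + -4·0 = 3
  a_4 = -3·3 + -3·-1 + -4·0 = -6
  a_5 = -3·-6 + -3·3 + -4·-1 = 13
  a_6 = -3·13 + -3·-6 + -4·3 = -33
  a_7 = -3·-33 + -3·13 + -4·-6 = 84
  a_8 = -3·84 + -3·-33 + -4·13 = -205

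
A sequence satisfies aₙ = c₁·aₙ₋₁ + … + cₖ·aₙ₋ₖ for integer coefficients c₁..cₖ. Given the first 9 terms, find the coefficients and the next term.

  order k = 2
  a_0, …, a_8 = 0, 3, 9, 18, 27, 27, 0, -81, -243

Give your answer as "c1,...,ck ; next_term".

  a_2 = 3·3 + -3·0 = 9
  a_3 = 3·9 + -3·3 = 18
  a_4 = 3·18 + -3·9 = 27
  a_5 = 3·27 + -3·18 = 27
  a_6 = 3·27 + -3·27 = 0
  a_7 = 3·0 + -3·27 = -81
  a_8 = 3·-81 + -3·0 = -243
  a_9 = 3·-243 + -3·-81 = -486

3,-3 ; -486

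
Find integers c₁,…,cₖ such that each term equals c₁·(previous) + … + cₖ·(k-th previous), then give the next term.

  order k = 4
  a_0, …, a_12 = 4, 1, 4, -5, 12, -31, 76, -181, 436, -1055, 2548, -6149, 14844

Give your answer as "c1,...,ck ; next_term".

  a_4 = -2·-5 + 0·4 + -2·1 + 1·4 = 12
  a_5 = -2·12 + 0·-5 + -2·4 + 1·1 = -31
  a_6 = -2·-31 + 0·12 + -2·-5 + 1·4 = 76
  a_7 = -2·76 + 0·-31 + -2·12 + 1·-5 = -181
  a_8 = -2·-181 + 0·76 + -2·-31 + 1·12 = 436
  a_9 = -2·436 + 0·-181 + -2·76 + 1·-31 = -1055
  a_10 = -2·-1055 + 0·436 + -2·-181 + 1·76 = 2548
  a_11 = -2·2548 + 0·-1055 + -2·436 + 1·-181 = -6149
  a_12 = -2·-6149 + 0·2548 + -2·-1055 + 1·436 = 14844
  a_13 = -2·14844 + 0·-6149 + -2·2548 + 1·-1055 = -35839

-2,0,-2,1 ; -35839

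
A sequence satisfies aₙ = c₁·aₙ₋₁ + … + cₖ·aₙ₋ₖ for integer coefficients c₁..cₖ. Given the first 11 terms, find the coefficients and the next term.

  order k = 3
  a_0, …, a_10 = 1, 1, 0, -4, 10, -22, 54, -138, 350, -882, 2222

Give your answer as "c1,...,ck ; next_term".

  a_3 = -3·0 + -2·1 + -2·1 = -4
  a_4 = -3·-4 + -2·0 + -2·1 = 10
  a_5 = -3·10 + -2·-4 + -2·0 = -22
  a_6 = -3·-22 + -2·10 + -2·-4 = 54
  a_7 = -3·54 + -2·-22 + -2·10 = -138
  a_8 = -3·-138 + -2·54 + -2·-22 = 350
  a_9 = -3·350 + -2·-138 + -2·54 = -882
  a_10 = -3·-882 + -2·350 + -2·-138 = 2222
  a_11 = -3·2222 + -2·-882 + -2·350 = -5602

-3,-2,-2 ; -5602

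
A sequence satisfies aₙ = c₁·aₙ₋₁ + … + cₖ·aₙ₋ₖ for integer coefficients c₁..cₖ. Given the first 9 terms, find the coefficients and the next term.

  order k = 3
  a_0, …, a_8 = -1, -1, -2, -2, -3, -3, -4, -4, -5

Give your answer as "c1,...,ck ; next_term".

1,1,-1 ; -5

  a_3 = 1·-2 + 1·-1 + -1·-1 = -2
  a_4 = 1·-2 + 1·-2 + -1·-1 = -3
  a_5 = 1·-3 + 1·-2 + -1·-2 = -3
  a_6 = 1·-3 + 1·-3 + -1·-2 = -4
  a_7 = 1·-4 + 1·-3 + -1·-3 = -4
  a_8 = 1·-4 + 1·-4 + -1·-3 = -5
  a_9 = 1·-5 + 1·-4 + -1·-4 = -5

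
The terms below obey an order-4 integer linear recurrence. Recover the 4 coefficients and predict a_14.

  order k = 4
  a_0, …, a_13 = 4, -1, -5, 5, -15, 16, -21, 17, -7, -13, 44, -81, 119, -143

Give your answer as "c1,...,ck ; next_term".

  a_4 = -1·5 + 1·-5 + 1·-1 + -1·4 = -15
  a_5 = -1·-15 + 1·5 + 1·-5 + -1·-1 = 16
  a_6 = -1·16 + 1·-15 + 1·5 + -1·-5 = -21
  a_7 = -1·-21 + 1·16 + 1·-15 + -1·5 = 17
  a_8 = -1·17 + 1·-21 + 1·16 + -1·-15 = -7
  a_9 = -1·-7 + 1·17 + 1·-21 + -1·16 = -13
  a_10 = -1·-13 + 1·-7 + 1·17 + -1·-21 = 44
  a_11 = -1·44 + 1·-13 + 1·-7 + -1·17 = -81
  a_12 = -1·-81 + 1·44 + 1·-13 + -1·-7 = 119
  a_13 = -1·119 + 1·-81 + 1·44 + -1·-13 = -143
  a_14 = -1·-143 + 1·119 + 1·-81 + -1·44 = 137

-1,1,1,-1 ; 137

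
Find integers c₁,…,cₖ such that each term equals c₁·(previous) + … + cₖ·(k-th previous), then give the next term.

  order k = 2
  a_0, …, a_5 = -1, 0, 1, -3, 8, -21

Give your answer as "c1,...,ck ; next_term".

-3,-1 ; 55

  a_2 = -3·0 + -1·-1 = 1
  a_3 = -3·1 + -1·0 = -3
  a_4 = -3·-3 + -1·1 = 8
  a_5 = -3·8 + -1·-3 = -21
  a_6 = -3·-21 + -1·8 = 55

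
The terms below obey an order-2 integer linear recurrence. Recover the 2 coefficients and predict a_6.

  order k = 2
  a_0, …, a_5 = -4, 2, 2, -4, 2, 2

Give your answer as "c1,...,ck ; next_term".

-1,-1 ; -4

  a_2 = -1·2 + -1·-4 = 2
  a_3 = -1·2 + -1·2 = -4
  a_4 = -1·-4 + -1·2 = 2
  a_5 = -1·2 + -1·-4 = 2
  a_6 = -1·2 + -1·2 = -4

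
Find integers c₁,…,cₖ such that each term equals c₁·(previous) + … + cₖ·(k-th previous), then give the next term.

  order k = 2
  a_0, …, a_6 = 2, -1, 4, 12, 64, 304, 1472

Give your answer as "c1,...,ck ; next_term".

  a_2 = 4·-1 + 4·2 = 4
  a_3 = 4·4 + 4·-1 = 12
  a_4 = 4·12 + 4·4 = 64
  a_5 = 4·64 + 4·12 = 304
  a_6 = 4·304 + 4·64 = 1472
  a_7 = 4·1472 + 4·304 = 7104

4,4 ; 7104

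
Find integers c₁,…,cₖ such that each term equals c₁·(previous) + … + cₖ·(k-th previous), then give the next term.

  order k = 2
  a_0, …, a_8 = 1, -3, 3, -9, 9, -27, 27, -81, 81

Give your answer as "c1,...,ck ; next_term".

  a_2 = 0·-3 + 3·1 = 3
  a_3 = 0·3 + 3·-3 = -9
  a_4 = 0·-9 + 3·3 = 9
  a_5 = 0·9 + 3·-9 = -27
  a_6 = 0·-27 + 3·9 = 27
  a_7 = 0·27 + 3·-27 = -81
  a_8 = 0·-81 + 3·27 = 81
  a_9 = 0·81 + 3·-81 = -243

0,3 ; -243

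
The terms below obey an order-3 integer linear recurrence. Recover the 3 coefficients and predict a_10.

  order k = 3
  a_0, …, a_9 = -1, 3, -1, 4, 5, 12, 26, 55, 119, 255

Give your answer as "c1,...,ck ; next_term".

1,2,1 ; 548

  a_3 = 1·-1 + 2·3 + 1·-1 = 4
  a_4 = 1·4 + 2·-1 + 1·3 = 5
  a_5 = 1·5 + 2·4 + 1·-1 = 12
  a_6 = 1·12 + 2·5 + 1·4 = 26
  a_7 = 1·26 + 2·12 + 1·5 = 55
  a_8 = 1·55 + 2·26 + 1·12 = 119
  a_9 = 1·119 + 2·55 + 1·26 = 255
  a_10 = 1·255 + 2·119 + 1·55 = 548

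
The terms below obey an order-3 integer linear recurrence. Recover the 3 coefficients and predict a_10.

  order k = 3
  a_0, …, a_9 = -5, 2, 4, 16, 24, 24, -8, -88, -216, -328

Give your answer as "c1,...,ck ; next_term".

  a_3 = 2·4 + -1·2 + -2·-5 = 16
  a_4 = 2·16 + -1·4 + -2·2 = 24
  a_5 = 2·24 + -1·16 + -2·4 = 24
  a_6 = 2·24 + -1·24 + -2·16 = -8
  a_7 = 2·-8 + -1·24 + -2·24 = -88
  a_8 = 2·-88 + -1·-8 + -2·24 = -216
  a_9 = 2·-216 + -1·-88 + -2·-8 = -328
  a_10 = 2·-328 + -1·-216 + -2·-88 = -264

2,-1,-2 ; -264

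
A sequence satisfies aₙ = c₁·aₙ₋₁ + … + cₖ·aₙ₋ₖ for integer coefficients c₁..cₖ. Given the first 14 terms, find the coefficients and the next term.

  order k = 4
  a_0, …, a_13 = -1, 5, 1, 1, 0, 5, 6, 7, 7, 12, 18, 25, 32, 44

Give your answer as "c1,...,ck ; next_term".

  a_4 = 1·1 + 0·1 + 0·5 + 1·-1 = 0
  a_5 = 1·0 + 0·1 + 0·1 + 1·5 = 5
  a_6 = 1·5 + 0·0 + 0·1 + 1·1 = 6
  a_7 = 1·6 + 0·5 + 0·0 + 1·1 = 7
  a_8 = 1·7 + 0·6 + 0·5 + 1·0 = 7
  a_9 = 1·7 + 0·7 + 0·6 + 1·5 = 12
  a_10 = 1·12 + 0·7 + 0·7 + 1·6 = 18
  a_11 = 1·18 + 0·12 + 0·7 + 1·7 = 25
  a_12 = 1·25 + 0·18 + 0·12 + 1·7 = 32
  a_13 = 1·32 + 0·25 + 0·18 + 1·12 = 44
  a_14 = 1·44 + 0·32 + 0·25 + 1·18 = 62

1,0,0,1 ; 62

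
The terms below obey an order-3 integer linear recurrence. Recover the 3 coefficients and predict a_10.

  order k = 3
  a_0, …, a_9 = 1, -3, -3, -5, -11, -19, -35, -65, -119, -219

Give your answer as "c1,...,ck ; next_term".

  a_3 = 1·-3 + 1·-3 + 1·1 = -5
  a_4 = 1·-5 + 1·-3 + 1·-3 = -11
  a_5 = 1·-11 + 1·-5 + 1·-3 = -19
  a_6 = 1·-19 + 1·-11 + 1·-5 = -35
  a_7 = 1·-35 + 1·-19 + 1·-11 = -65
  a_8 = 1·-65 + 1·-35 + 1·-19 = -119
  a_9 = 1·-119 + 1·-65 + 1·-35 = -219
  a_10 = 1·-219 + 1·-119 + 1·-65 = -403

1,1,1 ; -403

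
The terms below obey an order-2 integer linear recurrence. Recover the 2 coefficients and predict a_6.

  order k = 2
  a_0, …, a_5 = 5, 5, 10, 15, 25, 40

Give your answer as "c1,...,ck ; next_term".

1,1 ; 65

  a_2 = 1·5 + 1·5 = 10
  a_3 = 1·10 + 1·5 = 15
  a_4 = 1·15 + 1·10 = 25
  a_5 = 1·25 + 1·15 = 40
  a_6 = 1·40 + 1·25 = 65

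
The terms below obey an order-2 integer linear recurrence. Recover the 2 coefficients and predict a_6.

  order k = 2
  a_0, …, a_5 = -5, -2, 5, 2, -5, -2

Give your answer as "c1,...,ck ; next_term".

  a_2 = 0·-2 + -1·-5 = 5
  a_3 = 0·5 + -1·-2 = 2
  a_4 = 0·2 + -1·5 = -5
  a_5 = 0·-5 + -1·2 = -2
  a_6 = 0·-2 + -1·-5 = 5

0,-1 ; 5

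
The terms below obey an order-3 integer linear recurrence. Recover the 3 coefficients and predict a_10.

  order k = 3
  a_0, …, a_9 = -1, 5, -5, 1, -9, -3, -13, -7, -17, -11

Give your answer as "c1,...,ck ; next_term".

1,1,-1 ; -21

  a_3 = 1·-5 + 1·5 + -1·-1 = 1
  a_4 = 1·1 + 1·-5 + -1·5 = -9
  a_5 = 1·-9 + 1·1 + -1·-5 = -3
  a_6 = 1·-3 + 1·-9 + -1·1 = -13
  a_7 = 1·-13 + 1·-3 + -1·-9 = -7
  a_8 = 1·-7 + 1·-13 + -1·-3 = -17
  a_9 = 1·-17 + 1·-7 + -1·-13 = -11
  a_10 = 1·-11 + 1·-17 + -1·-7 = -21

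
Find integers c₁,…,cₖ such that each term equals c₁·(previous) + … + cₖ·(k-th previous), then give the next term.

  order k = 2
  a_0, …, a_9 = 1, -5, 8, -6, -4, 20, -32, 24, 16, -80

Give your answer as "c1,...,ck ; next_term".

-2,-2 ; 128

  a_2 = -2·-5 + -2·1 = 8
  a_3 = -2·8 + -2·-5 = -6
  a_4 = -2·-6 + -2·8 = -4
  a_5 = -2·-4 + -2·-6 = 20
  a_6 = -2·20 + -2·-4 = -32
  a_7 = -2·-32 + -2·20 = 24
  a_8 = -2·24 + -2·-32 = 16
  a_9 = -2·16 + -2·24 = -80
  a_10 = -2·-80 + -2·16 = 128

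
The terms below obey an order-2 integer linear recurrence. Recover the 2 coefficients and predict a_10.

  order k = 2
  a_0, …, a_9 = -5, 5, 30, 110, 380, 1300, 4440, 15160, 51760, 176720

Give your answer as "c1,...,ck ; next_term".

4,-2 ; 603360

  a_2 = 4·5 + -2·-5 = 30
  a_3 = 4·30 + -2·5 = 110
  a_4 = 4·110 + -2·30 = 380
  a_5 = 4·380 + -2·110 = 1300
  a_6 = 4·1300 + -2·380 = 4440
  a_7 = 4·4440 + -2·1300 = 15160
  a_8 = 4·15160 + -2·4440 = 51760
  a_9 = 4·51760 + -2·15160 = 176720
  a_10 = 4·176720 + -2·51760 = 603360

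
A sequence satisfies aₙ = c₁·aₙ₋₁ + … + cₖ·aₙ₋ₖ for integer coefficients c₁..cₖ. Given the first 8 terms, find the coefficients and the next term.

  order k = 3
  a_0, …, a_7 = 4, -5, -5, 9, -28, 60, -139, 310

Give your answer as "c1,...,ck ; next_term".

  a_3 = -2·-5 + 1·-5 + 1·4 = 9
  a_4 = -2·9 + 1·-5 + 1·-5 = -28
  a_5 = -2·-28 + 1·9 + 1·-5 = 60
  a_6 = -2·60 + 1·-28 + 1·9 = -139
  a_7 = -2·-139 + 1·60 + 1·-28 = 310
  a_8 = -2·310 + 1·-139 + 1·60 = -699

-2,1,1 ; -699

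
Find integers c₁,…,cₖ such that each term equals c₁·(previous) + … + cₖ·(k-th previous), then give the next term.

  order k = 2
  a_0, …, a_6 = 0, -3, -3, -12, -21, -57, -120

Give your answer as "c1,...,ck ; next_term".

  a_2 = 1·-3 + 3·0 = -3
  a_3 = 1·-3 + 3·-3 = -12
  a_4 = 1·-12 + 3·-3 = -21
  a_5 = 1·-21 + 3·-12 = -57
  a_6 = 1·-57 + 3·-21 = -120
  a_7 = 1·-120 + 3·-57 = -291

1,3 ; -291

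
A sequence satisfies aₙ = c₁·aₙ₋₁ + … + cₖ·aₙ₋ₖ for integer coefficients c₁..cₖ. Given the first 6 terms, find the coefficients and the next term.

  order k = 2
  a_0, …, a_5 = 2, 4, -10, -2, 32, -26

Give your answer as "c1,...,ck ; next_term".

  a_2 = -1·4 + -3·2 = -10
  a_3 = -1·-10 + -3·4 = -2
  a_4 = -1·-2 + -3·-10 = 32
  a_5 = -1·32 + -3·-2 = -26
  a_6 = -1·-26 + -3·32 = -70

-1,-3 ; -70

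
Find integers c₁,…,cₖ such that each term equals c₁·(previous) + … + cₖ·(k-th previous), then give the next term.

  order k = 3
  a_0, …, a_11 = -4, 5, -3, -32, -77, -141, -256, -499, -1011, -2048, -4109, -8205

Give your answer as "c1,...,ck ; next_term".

3,-3,2 ; -16384

  a_3 = 3·-3 + -3·5 + 2·-4 = -32
  a_4 = 3·-32 + -3·-3 + 2·5 = -77
  a_5 = 3·-77 + -3·-32 + 2·-3 = -141
  a_6 = 3·-141 + -3·-77 + 2·-32 = -256
  a_7 = 3·-256 + -3·-141 + 2·-77 = -499
  a_8 = 3·-499 + -3·-256 + 2·-141 = -1011
  a_9 = 3·-1011 + -3·-499 + 2·-256 = -2048
  a_10 = 3·-2048 + -3·-1011 + 2·-499 = -4109
  a_11 = 3·-4109 + -3·-2048 + 2·-1011 = -8205
  a_12 = 3·-8205 + -3·-4109 + 2·-2048 = -16384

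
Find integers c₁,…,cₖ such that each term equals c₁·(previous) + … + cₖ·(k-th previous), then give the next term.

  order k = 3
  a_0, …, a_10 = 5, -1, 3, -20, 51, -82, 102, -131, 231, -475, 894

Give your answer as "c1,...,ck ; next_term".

-3,-4,-3 ; -1475

  a_3 = -3·3 + -4·-1 + -3·5 = -20
  a_4 = -3·-20 + -4·3 + -3·-1 = 51
  a_5 = -3·51 + -4·-20 + -3·3 = -82
  a_6 = -3·-82 + -4·51 + -3·-20 = 102
  a_7 = -3·102 + -4·-82 + -3·51 = -131
  a_8 = -3·-131 + -4·102 + -3·-82 = 231
  a_9 = -3·231 + -4·-131 + -3·102 = -475
  a_10 = -3·-475 + -4·231 + -3·-131 = 894
  a_11 = -3·894 + -4·-475 + -3·231 = -1475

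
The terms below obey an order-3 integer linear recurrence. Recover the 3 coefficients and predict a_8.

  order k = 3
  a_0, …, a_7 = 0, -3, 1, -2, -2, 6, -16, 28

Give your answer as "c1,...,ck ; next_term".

  a_3 = -2·1 + 0·-3 + 2·0 = -2
  a_4 = -2·-2 + 0·1 + 2·-3 = -2
  a_5 = -2·-2 + 0·-2 + 2·1 = 6
  a_6 = -2·6 + 0·-2 + 2·-2 = -16
  a_7 = -2·-16 + 0·6 + 2·-2 = 28
  a_8 = -2·28 + 0·-16 + 2·6 = -44

-2,0,2 ; -44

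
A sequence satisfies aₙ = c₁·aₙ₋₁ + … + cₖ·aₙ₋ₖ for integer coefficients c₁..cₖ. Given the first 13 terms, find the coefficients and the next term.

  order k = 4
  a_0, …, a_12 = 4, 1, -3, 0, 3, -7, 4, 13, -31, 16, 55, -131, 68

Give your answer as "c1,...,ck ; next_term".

  a_4 = -1·0 + -2·-3 + 1·1 + -1·4 = 3
  a_5 = -1·3 + -2·0 + 1·-3 + -1·1 = -7
  a_6 = -1·-7 + -2·3 + 1·0 + -1·-3 = 4
  a_7 = -1·4 + -2·-7 + 1·3 + -1·0 = 13
  a_8 = -1·13 + -2·4 + 1·-7 + -1·3 = -31
  a_9 = -1·-31 + -2·13 + 1·4 + -1·-7 = 16
  a_10 = -1·16 + -2·-31 + 1·13 + -1·4 = 55
  a_11 = -1·55 + -2·16 + 1·-31 + -1·13 = -131
  a_12 = -1·-131 + -2·55 + 1·16 + -1·-31 = 68
  a_13 = -1·68 + -2·-131 + 1·55 + -1·16 = 233

-1,-2,1,-1 ; 233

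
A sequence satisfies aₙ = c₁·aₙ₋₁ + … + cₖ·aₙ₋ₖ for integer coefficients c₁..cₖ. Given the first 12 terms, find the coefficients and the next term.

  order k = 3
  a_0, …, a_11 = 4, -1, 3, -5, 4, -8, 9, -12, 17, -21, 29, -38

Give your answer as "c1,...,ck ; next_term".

0,1,-1 ; 50

  a_3 = 0·3 + 1·-1 + -1·4 = -5
  a_4 = 0·-5 + 1·3 + -1·-1 = 4
  a_5 = 0·4 + 1·-5 + -1·3 = -8
  a_6 = 0·-8 + 1·4 + -1·-5 = 9
  a_7 = 0·9 + 1·-8 + -1·4 = -12
  a_8 = 0·-12 + 1·9 + -1·-8 = 17
  a_9 = 0·17 + 1·-12 + -1·9 = -21
  a_10 = 0·-21 + 1·17 + -1·-12 = 29
  a_11 = 0·29 + 1·-21 + -1·17 = -38
  a_12 = 0·-38 + 1·29 + -1·-21 = 50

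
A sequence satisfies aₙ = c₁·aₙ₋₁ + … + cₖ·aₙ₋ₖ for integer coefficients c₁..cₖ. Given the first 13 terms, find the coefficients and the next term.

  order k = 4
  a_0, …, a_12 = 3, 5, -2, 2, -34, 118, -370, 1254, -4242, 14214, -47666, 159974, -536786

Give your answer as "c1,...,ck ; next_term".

-4,-3,-4,-4 ; 1801030

  a_4 = -4·2 + -3·-2 + -4·5 + -4·3 = -34
  a_5 = -4·-34 + -3·2 + -4·-2 + -4·5 = 118
  a_6 = -4·118 + -3·-34 + -4·2 + -4·-2 = -370
  a_7 = -4·-370 + -3·118 + -4·-34 + -4·2 = 1254
  a_8 = -4·1254 + -3·-370 + -4·118 + -4·-34 = -4242
  a_9 = -4·-4242 + -3·1254 + -4·-370 + -4·118 = 14214
  a_10 = -4·14214 + -3·-4242 + -4·1254 + -4·-370 = -47666
  a_11 = -4·-47666 + -3·14214 + -4·-4242 + -4·1254 = 159974
  a_12 = -4·159974 + -3·-47666 + -4·14214 + -4·-4242 = -536786
  a_13 = -4·-536786 + -3·159974 + -4·-47666 + -4·14214 = 1801030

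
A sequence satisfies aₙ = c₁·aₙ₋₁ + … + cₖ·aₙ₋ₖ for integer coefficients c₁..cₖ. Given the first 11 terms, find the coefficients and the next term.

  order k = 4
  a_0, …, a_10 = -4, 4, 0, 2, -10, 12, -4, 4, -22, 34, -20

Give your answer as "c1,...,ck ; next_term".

-1,-1,-1,1 ; 12

  a_4 = -1·2 + -1·0 + -1·4 + 1·-4 = -10
  a_5 = -1·-10 + -1·2 + -1·0 + 1·4 = 12
  a_6 = -1·12 + -1·-10 + -1·2 + 1·0 = -4
  a_7 = -1·-4 + -1·12 + -1·-10 + 1·2 = 4
  a_8 = -1·4 + -1·-4 + -1·12 + 1·-10 = -22
  a_9 = -1·-22 + -1·4 + -1·-4 + 1·12 = 34
  a_10 = -1·34 + -1·-22 + -1·4 + 1·-4 = -20
  a_11 = -1·-20 + -1·34 + -1·-22 + 1·4 = 12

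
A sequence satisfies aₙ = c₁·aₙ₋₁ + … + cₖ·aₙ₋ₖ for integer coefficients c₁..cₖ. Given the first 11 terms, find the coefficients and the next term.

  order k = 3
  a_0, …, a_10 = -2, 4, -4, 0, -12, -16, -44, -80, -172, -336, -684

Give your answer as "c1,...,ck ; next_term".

  a_3 = 2·-4 + 1·4 + -2·-2 = 0
  a_4 = 2·0 + 1·-4 + -2·4 = -12
  a_5 = 2·-12 + 1·0 + -2·-4 = -16
  a_6 = 2·-16 + 1·-12 + -2·0 = -44
  a_7 = 2·-44 + 1·-16 + -2·-12 = -80
  a_8 = 2·-80 + 1·-44 + -2·-16 = -172
  a_9 = 2·-172 + 1·-80 + -2·-44 = -336
  a_10 = 2·-336 + 1·-172 + -2·-80 = -684
  a_11 = 2·-684 + 1·-336 + -2·-172 = -1360

2,1,-2 ; -1360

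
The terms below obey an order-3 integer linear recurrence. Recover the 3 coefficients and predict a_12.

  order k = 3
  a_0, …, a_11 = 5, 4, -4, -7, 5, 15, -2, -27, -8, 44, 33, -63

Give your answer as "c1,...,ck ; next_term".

  a_3 = 1·-4 + -2·4 + 1·5 = -7
  a_4 = 1·-7 + -2·-4 + 1·4 = 5
  a_5 = 1·5 + -2·-7 + 1·-4 = 15
  a_6 = 1·15 + -2·5 + 1·-7 = -2
  a_7 = 1·-2 + -2·15 + 1·5 = -27
  a_8 = 1·-27 + -2·-2 + 1·15 = -8
  a_9 = 1·-8 + -2·-27 + 1·-2 = 44
  a_10 = 1·44 + -2·-8 + 1·-27 = 33
  a_11 = 1·33 + -2·44 + 1·-8 = -63
  a_12 = 1·-63 + -2·33 + 1·44 = -85

1,-2,1 ; -85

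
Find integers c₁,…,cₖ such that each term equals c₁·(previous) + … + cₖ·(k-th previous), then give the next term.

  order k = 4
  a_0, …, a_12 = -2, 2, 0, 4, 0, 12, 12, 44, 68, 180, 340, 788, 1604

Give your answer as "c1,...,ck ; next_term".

1,2,0,2 ; 3540

  a_4 = 1·4 + 2·0 + 0·2 + 2·-2 = 0
  a_5 = 1·0 + 2·4 + 0·0 + 2·2 = 12
  a_6 = 1·12 + 2·0 + 0·4 + 2·0 = 12
  a_7 = 1·12 + 2·12 + 0·0 + 2·4 = 44
  a_8 = 1·44 + 2·12 + 0·12 + 2·0 = 68
  a_9 = 1·68 + 2·44 + 0·12 + 2·12 = 180
  a_10 = 1·180 + 2·68 + 0·44 + 2·12 = 340
  a_11 = 1·340 + 2·180 + 0·68 + 2·44 = 788
  a_12 = 1·788 + 2·340 + 0·180 + 2·68 = 1604
  a_13 = 1·1604 + 2·788 + 0·340 + 2·180 = 3540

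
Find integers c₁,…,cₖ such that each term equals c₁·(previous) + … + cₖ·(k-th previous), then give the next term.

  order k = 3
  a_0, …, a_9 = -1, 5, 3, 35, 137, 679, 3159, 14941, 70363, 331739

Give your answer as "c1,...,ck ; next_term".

  a_3 = 4·3 + 4·5 + -3·-1 = 35
  a_4 = 4·35 + 4·3 + -3·5 = 137
  a_5 = 4·137 + 4·35 + -3·3 = 679
  a_6 = 4·679 + 4·137 + -3·35 = 3159
  a_7 = 4·3159 + 4·679 + -3·137 = 14941
  a_8 = 4·14941 + 4·3159 + -3·679 = 70363
  a_9 = 4·70363 + 4·14941 + -3·3159 = 331739
  a_10 = 4·331739 + 4·70363 + -3·14941 = 1563585

4,4,-3 ; 1563585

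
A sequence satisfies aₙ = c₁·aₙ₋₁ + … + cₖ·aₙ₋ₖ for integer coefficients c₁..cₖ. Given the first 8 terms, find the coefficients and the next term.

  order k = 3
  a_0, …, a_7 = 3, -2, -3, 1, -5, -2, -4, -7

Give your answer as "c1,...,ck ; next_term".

0,1,1 ; -6

  a_3 = 0·-3 + 1·-2 + 1·3 = 1
  a_4 = 0·1 + 1·-3 + 1·-2 = -5
  a_5 = 0·-5 + 1·1 + 1·-3 = -2
  a_6 = 0·-2 + 1·-5 + 1·1 = -4
  a_7 = 0·-4 + 1·-2 + 1·-5 = -7
  a_8 = 0·-7 + 1·-4 + 1·-2 = -6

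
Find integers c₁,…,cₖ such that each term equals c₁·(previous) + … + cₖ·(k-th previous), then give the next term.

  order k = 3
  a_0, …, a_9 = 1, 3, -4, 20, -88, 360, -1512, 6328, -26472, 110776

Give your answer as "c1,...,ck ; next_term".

-3,4,-4 ; -463528

  a_3 = -3·-4 + 4·3 + -4·1 = 20
  a_4 = -3·20 + 4·-4 + -4·3 = -88
  a_5 = -3·-88 + 4·20 + -4·-4 = 360
  a_6 = -3·360 + 4·-88 + -4·20 = -1512
  a_7 = -3·-1512 + 4·360 + -4·-88 = 6328
  a_8 = -3·6328 + 4·-1512 + -4·360 = -26472
  a_9 = -3·-26472 + 4·6328 + -4·-1512 = 110776
  a_10 = -3·110776 + 4·-26472 + -4·6328 = -463528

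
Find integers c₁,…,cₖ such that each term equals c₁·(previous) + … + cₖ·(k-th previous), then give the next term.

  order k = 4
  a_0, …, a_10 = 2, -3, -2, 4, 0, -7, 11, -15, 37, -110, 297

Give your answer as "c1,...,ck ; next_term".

-3,-2,-2,1 ; -760

  a_4 = -3·4 + -2·-2 + -2·-3 + 1·2 = 0
  a_5 = -3·0 + -2·4 + -2·-2 + 1·-3 = -7
  a_6 = -3·-7 + -2·0 + -2·4 + 1·-2 = 11
  a_7 = -3·11 + -2·-7 + -2·0 + 1·4 = -15
  a_8 = -3·-15 + -2·11 + -2·-7 + 1·0 = 37
  a_9 = -3·37 + -2·-15 + -2·11 + 1·-7 = -110
  a_10 = -3·-110 + -2·37 + -2·-15 + 1·11 = 297
  a_11 = -3·297 + -2·-110 + -2·37 + 1·-15 = -760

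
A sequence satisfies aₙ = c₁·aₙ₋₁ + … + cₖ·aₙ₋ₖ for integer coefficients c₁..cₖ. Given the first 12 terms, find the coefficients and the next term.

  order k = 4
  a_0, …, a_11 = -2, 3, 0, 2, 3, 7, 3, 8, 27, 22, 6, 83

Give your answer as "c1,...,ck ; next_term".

  a_4 = 0·2 + -1·0 + 3·3 + 3·-2 = 3
  a_5 = 0·3 + -1·2 + 3·0 + 3·3 = 7
  a_6 = 0·7 + -1·3 + 3·2 + 3·0 = 3
  a_7 = 0·3 + -1·7 + 3·3 + 3·2 = 8
  a_8 = 0·8 + -1·3 + 3·7 + 3·3 = 27
  a_9 = 0·27 + -1·8 + 3·3 + 3·7 = 22
  a_10 = 0·22 + -1·27 + 3·8 + 3·3 = 6
  a_11 = 0·6 + -1·22 + 3·27 + 3·8 = 83
  a_12 = 0·83 + -1·6 + 3·22 + 3·27 = 141

0,-1,3,3 ; 141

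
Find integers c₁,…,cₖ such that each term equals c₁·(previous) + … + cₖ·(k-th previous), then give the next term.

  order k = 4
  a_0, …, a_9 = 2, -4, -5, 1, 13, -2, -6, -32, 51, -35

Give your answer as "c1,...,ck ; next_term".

  a_4 = -1·1 + 0·-5 + -3·-4 + 1·2 = 13
  a_5 = -1·13 + 0·1 + -3·-5 + 1·-4 = -2
  a_6 = -1·-2 + 0·13 + -3·1 + 1·-5 = -6
  a_7 = -1·-6 + 0·-2 + -3·13 + 1·1 = -32
  a_8 = -1·-32 + 0·-6 + -3·-2 + 1·13 = 51
  a_9 = -1·51 + 0·-32 + -3·-6 + 1·-2 = -35
  a_10 = -1·-35 + 0·51 + -3·-32 + 1·-6 = 125

-1,0,-3,1 ; 125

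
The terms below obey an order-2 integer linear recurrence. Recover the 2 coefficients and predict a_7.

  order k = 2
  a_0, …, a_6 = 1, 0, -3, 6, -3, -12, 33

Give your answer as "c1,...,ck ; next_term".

  a_2 = -2·0 + -3·1 = -3
  a_3 = -2·-3 + -3·0 = 6
  a_4 = -2·6 + -3·-3 = -3
  a_5 = -2·-3 + -3·6 = -12
  a_6 = -2·-12 + -3·-3 = 33
  a_7 = -2·33 + -3·-12 = -30

-2,-3 ; -30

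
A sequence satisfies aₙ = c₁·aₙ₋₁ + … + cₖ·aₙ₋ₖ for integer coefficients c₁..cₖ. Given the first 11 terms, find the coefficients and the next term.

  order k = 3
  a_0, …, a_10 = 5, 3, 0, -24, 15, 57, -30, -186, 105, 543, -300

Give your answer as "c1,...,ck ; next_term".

-1,-3,-3 ; -1644

  a_3 = -1·0 + -3·3 + -3·5 = -24
  a_4 = -1·-24 + -3·0 + -3·3 = 15
  a_5 = -1·15 + -3·-24 + -3·0 = 57
  a_6 = -1·57 + -3·15 + -3·-24 = -30
  a_7 = -1·-30 + -3·57 + -3·15 = -186
  a_8 = -1·-186 + -3·-30 + -3·57 = 105
  a_9 = -1·105 + -3·-186 + -3·-30 = 543
  a_10 = -1·543 + -3·105 + -3·-186 = -300
  a_11 = -1·-300 + -3·543 + -3·105 = -1644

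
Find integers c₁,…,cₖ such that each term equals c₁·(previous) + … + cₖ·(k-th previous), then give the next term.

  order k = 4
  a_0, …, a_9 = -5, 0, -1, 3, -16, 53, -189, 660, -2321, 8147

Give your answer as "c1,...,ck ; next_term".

  a_4 = -3·3 + 2·-1 + 1·0 + 1·-5 = -16
  a_5 = -3·-16 + 2·3 + 1·-1 + 1·0 = 53
  a_6 = -3·53 + 2·-16 + 1·3 + 1·-1 = -189
  a_7 = -3·-189 + 2·53 + 1·-16 + 1·3 = 660
  a_8 = -3·660 + 2·-189 + 1·53 + 1·-16 = -2321
  a_9 = -3·-2321 + 2·660 + 1·-189 + 1·53 = 8147
  a_10 = -3·8147 + 2·-2321 + 1·660 + 1·-189 = -28612

-3,2,1,1 ; -28612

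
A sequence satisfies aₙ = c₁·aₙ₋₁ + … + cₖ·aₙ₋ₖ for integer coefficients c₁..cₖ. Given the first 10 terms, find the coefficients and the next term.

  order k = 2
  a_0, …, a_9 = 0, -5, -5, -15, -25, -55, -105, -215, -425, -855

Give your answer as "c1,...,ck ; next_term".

  a_2 = 1·-5 + 2·0 = -5
  a_3 = 1·-5 + 2·-5 = -15
  a_4 = 1·-15 + 2·-5 = -25
  a_5 = 1·-25 + 2·-15 = -55
  a_6 = 1·-55 + 2·-25 = -105
  a_7 = 1·-105 + 2·-55 = -215
  a_8 = 1·-215 + 2·-105 = -425
  a_9 = 1·-425 + 2·-215 = -855
  a_10 = 1·-855 + 2·-425 = -1705

1,2 ; -1705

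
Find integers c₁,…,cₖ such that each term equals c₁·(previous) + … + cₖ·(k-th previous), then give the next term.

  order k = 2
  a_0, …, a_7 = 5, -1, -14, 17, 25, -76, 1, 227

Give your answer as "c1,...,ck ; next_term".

  a_2 = -1·-1 + -3·5 = -14
  a_3 = -1·-14 + -3·-1 = 17
  a_4 = -1·17 + -3·-14 = 25
  a_5 = -1·25 + -3·17 = -76
  a_6 = -1·-76 + -3·25 = 1
  a_7 = -1·1 + -3·-76 = 227
  a_8 = -1·227 + -3·1 = -230

-1,-3 ; -230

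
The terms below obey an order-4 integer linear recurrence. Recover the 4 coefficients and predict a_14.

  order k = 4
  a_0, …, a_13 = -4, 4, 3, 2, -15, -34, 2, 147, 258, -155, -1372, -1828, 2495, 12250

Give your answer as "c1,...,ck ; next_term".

1,-3,-3,-1 ; 11621

  a_4 = 1·2 + -3·3 + -3·4 + -1·-4 = -15
  a_5 = 1·-15 + -3·2 + -3·3 + -1·4 = -34
  a_6 = 1·-34 + -3·-15 + -3·2 + -1·3 = 2
  a_7 = 1·2 + -3·-34 + -3·-15 + -1·2 = 147
  a_8 = 1·147 + -3·2 + -3·-34 + -1·-15 = 258
  a_9 = 1·258 + -3·147 + -3·2 + -1·-34 = -155
  a_10 = 1·-155 + -3·258 + -3·147 + -1·2 = -1372
  a_11 = 1·-1372 + -3·-155 + -3·258 + -1·147 = -1828
  a_12 = 1·-1828 + -3·-1372 + -3·-155 + -1·258 = 2495
  a_13 = 1·2495 + -3·-1828 + -3·-1372 + -1·-155 = 12250
  a_14 = 1·12250 + -3·2495 + -3·-1828 + -1·-1372 = 11621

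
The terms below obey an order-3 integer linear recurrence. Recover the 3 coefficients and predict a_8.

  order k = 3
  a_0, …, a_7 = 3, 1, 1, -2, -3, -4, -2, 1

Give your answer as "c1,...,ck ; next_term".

  a_3 = 1·1 + 0·1 + -1·3 = -2
  a_4 = 1·-2 + 0·1 + -1·1 = -3
  a_5 = 1·-3 + 0·-2 + -1·1 = -4
  a_6 = 1·-4 + 0·-3 + -1·-2 = -2
  a_7 = 1·-2 + 0·-4 + -1·-3 = 1
  a_8 = 1·1 + 0·-2 + -1·-4 = 5

1,0,-1 ; 5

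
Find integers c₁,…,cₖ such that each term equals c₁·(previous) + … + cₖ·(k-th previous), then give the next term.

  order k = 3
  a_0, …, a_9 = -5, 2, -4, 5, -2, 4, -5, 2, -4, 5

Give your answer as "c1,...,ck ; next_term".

  a_3 = 0·-4 + 0·2 + -1·-5 = 5
  a_4 = 0·5 + 0·-4 + -1·2 = -2
  a_5 = 0·-2 + 0·5 + -1·-4 = 4
  a_6 = 0·4 + 0·-2 + -1·5 = -5
  a_7 = 0·-5 + 0·4 + -1·-2 = 2
  a_8 = 0·2 + 0·-5 + -1·4 = -4
  a_9 = 0·-4 + 0·2 + -1·-5 = 5
  a_10 = 0·5 + 0·-4 + -1·2 = -2

0,0,-1 ; -2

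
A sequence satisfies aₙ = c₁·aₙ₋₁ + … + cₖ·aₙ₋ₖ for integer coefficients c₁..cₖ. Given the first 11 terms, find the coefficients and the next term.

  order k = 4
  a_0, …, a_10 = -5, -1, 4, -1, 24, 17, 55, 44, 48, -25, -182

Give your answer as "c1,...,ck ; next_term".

1,2,-2,-3 ; -460

  a_4 = 1·-1 + 2·4 + -2·-1 + -3·-5 = 24
  a_5 = 1·24 + 2·-1 + -2·4 + -3·-1 = 17
  a_6 = 1·17 + 2·24 + -2·-1 + -3·4 = 55
  a_7 = 1·55 + 2·17 + -2·24 + -3·-1 = 44
  a_8 = 1·44 + 2·55 + -2·17 + -3·24 = 48
  a_9 = 1·48 + 2·44 + -2·55 + -3·17 = -25
  a_10 = 1·-25 + 2·48 + -2·44 + -3·55 = -182
  a_11 = 1·-182 + 2·-25 + -2·48 + -3·44 = -460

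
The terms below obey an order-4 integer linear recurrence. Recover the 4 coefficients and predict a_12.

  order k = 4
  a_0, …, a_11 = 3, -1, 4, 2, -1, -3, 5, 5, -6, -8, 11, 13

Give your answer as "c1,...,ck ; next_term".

0,-1,0,1 ; -17

  a_4 = 0·2 + -1·4 + 0·-1 + 1·3 = -1
  a_5 = 0·-1 + -1·2 + 0·4 + 1·-1 = -3
  a_6 = 0·-3 + -1·-1 + 0·2 + 1·4 = 5
  a_7 = 0·5 + -1·-3 + 0·-1 + 1·2 = 5
  a_8 = 0·5 + -1·5 + 0·-3 + 1·-1 = -6
  a_9 = 0·-6 + -1·5 + 0·5 + 1·-3 = -8
  a_10 = 0·-8 + -1·-6 + 0·5 + 1·5 = 11
  a_11 = 0·11 + -1·-8 + 0·-6 + 1·5 = 13
  a_12 = 0·13 + -1·11 + 0·-8 + 1·-6 = -17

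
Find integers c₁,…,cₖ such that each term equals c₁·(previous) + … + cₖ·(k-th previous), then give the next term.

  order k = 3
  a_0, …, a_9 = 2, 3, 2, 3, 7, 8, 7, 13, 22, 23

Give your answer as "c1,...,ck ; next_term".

1,-1,2 ; 27

  a_3 = 1·2 + -1·3 + 2·2 = 3
  a_4 = 1·3 + -1·2 + 2·3 = 7
  a_5 = 1·7 + -1·3 + 2·2 = 8
  a_6 = 1·8 + -1·7 + 2·3 = 7
  a_7 = 1·7 + -1·8 + 2·7 = 13
  a_8 = 1·13 + -1·7 + 2·8 = 22
  a_9 = 1·22 + -1·13 + 2·7 = 23
  a_10 = 1·23 + -1·22 + 2·13 = 27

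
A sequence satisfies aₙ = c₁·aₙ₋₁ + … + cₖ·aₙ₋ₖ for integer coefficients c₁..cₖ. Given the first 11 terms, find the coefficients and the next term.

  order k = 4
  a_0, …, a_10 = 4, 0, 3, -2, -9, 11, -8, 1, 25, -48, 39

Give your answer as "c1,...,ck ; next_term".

-1,-1,0,-2 ; 7

  a_4 = -1·-2 + -1·3 + 0·0 + -2·4 = -9
  a_5 = -1·-9 + -1·-2 + 0·3 + -2·0 = 11
  a_6 = -1·11 + -1·-9 + 0·-2 + -2·3 = -8
  a_7 = -1·-8 + -1·11 + 0·-9 + -2·-2 = 1
  a_8 = -1·1 + -1·-8 + 0·11 + -2·-9 = 25
  a_9 = -1·25 + -1·1 + 0·-8 + -2·11 = -48
  a_10 = -1·-48 + -1·25 + 0·1 + -2·-8 = 39
  a_11 = -1·39 + -1·-48 + 0·25 + -2·1 = 7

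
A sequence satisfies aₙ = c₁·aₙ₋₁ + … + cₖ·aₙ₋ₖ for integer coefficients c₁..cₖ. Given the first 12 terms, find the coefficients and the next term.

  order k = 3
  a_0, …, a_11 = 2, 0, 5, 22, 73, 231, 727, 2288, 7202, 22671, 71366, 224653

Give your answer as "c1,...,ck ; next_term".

4,-3,1 ; 707185

  a_3 = 4·5 + -3·0 + 1·2 = 22
  a_4 = 4·22 + -3·5 + 1·0 = 73
  a_5 = 4·73 + -3·22 + 1·5 = 231
  a_6 = 4·231 + -3·73 + 1·22 = 727
  a_7 = 4·727 + -3·231 + 1·73 = 2288
  a_8 = 4·2288 + -3·727 + 1·231 = 7202
  a_9 = 4·7202 + -3·2288 + 1·727 = 22671
  a_10 = 4·22671 + -3·7202 + 1·2288 = 71366
  a_11 = 4·71366 + -3·22671 + 1·7202 = 224653
  a_12 = 4·224653 + -3·71366 + 1·22671 = 707185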